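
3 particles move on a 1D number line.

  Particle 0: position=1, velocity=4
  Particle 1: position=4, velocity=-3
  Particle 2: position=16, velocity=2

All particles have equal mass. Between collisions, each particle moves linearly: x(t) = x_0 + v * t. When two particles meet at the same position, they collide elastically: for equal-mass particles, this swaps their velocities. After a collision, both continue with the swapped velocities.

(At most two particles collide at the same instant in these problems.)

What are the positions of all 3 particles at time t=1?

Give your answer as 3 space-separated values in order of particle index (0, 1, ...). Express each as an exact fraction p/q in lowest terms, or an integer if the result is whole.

Collision at t=3/7: particles 0 and 1 swap velocities; positions: p0=19/7 p1=19/7 p2=118/7; velocities now: v0=-3 v1=4 v2=2
Advance to t=1 (no further collisions before then); velocities: v0=-3 v1=4 v2=2; positions = 1 5 18

Answer: 1 5 18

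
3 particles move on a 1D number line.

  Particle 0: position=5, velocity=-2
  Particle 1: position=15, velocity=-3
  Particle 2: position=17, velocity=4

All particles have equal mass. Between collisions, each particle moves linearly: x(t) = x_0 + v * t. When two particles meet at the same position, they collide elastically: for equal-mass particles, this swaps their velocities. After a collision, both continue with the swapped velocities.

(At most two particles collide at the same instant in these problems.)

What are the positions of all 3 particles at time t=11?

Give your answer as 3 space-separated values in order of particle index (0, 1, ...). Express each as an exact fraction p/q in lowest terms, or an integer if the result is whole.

Answer: -18 -17 61

Derivation:
Collision at t=10: particles 0 and 1 swap velocities; positions: p0=-15 p1=-15 p2=57; velocities now: v0=-3 v1=-2 v2=4
Advance to t=11 (no further collisions before then); velocities: v0=-3 v1=-2 v2=4; positions = -18 -17 61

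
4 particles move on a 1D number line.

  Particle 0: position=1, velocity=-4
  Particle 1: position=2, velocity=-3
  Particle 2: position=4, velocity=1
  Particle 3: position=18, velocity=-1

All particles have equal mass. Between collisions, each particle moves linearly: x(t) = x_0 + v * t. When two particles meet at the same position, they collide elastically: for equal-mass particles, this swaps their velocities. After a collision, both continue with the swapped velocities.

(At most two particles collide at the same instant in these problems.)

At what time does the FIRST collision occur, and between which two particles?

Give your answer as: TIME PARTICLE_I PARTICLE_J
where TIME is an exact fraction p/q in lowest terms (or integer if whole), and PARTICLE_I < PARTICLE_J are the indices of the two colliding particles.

Pair (0,1): pos 1,2 vel -4,-3 -> not approaching (rel speed -1 <= 0)
Pair (1,2): pos 2,4 vel -3,1 -> not approaching (rel speed -4 <= 0)
Pair (2,3): pos 4,18 vel 1,-1 -> gap=14, closing at 2/unit, collide at t=7
Earliest collision: t=7 between 2 and 3

Answer: 7 2 3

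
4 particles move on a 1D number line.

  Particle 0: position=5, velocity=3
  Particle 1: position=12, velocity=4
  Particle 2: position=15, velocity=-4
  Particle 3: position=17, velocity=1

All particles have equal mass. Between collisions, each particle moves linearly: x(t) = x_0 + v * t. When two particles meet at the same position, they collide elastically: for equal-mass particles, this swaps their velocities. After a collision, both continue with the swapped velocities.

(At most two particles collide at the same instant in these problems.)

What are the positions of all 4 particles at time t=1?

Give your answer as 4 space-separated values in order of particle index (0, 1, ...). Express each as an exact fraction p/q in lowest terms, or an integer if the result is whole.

Collision at t=3/8: particles 1 and 2 swap velocities; positions: p0=49/8 p1=27/2 p2=27/2 p3=139/8; velocities now: v0=3 v1=-4 v2=4 v3=1
Advance to t=1 (no further collisions before then); velocities: v0=3 v1=-4 v2=4 v3=1; positions = 8 11 16 18

Answer: 8 11 16 18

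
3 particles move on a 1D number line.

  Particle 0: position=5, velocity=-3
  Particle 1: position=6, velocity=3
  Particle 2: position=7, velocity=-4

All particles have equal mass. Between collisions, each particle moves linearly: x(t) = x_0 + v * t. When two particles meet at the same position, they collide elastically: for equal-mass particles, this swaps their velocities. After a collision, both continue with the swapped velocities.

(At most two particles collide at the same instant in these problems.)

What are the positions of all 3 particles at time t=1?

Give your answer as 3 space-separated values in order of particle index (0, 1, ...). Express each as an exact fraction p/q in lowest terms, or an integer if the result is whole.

Answer: 2 3 9

Derivation:
Collision at t=1/7: particles 1 and 2 swap velocities; positions: p0=32/7 p1=45/7 p2=45/7; velocities now: v0=-3 v1=-4 v2=3
Advance to t=1 (no further collisions before then); velocities: v0=-3 v1=-4 v2=3; positions = 2 3 9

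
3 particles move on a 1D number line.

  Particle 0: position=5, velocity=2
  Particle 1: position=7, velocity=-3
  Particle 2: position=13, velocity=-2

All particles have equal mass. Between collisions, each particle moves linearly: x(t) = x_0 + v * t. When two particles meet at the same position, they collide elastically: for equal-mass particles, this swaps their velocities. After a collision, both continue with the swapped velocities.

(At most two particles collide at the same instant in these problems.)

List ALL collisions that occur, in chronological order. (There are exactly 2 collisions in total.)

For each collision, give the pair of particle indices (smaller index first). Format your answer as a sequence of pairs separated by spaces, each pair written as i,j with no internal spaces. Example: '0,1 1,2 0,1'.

Answer: 0,1 1,2

Derivation:
Collision at t=2/5: particles 0 and 1 swap velocities; positions: p0=29/5 p1=29/5 p2=61/5; velocities now: v0=-3 v1=2 v2=-2
Collision at t=2: particles 1 and 2 swap velocities; positions: p0=1 p1=9 p2=9; velocities now: v0=-3 v1=-2 v2=2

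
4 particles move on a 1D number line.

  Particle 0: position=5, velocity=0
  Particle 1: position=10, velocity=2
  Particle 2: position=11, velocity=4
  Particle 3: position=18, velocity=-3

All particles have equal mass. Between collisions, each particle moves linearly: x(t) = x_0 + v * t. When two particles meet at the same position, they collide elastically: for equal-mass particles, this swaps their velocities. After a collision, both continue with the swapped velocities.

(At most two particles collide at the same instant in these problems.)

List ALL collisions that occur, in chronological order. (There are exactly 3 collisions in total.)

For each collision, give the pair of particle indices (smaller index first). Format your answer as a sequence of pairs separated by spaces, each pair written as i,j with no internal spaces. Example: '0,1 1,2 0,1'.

Collision at t=1: particles 2 and 3 swap velocities; positions: p0=5 p1=12 p2=15 p3=15; velocities now: v0=0 v1=2 v2=-3 v3=4
Collision at t=8/5: particles 1 and 2 swap velocities; positions: p0=5 p1=66/5 p2=66/5 p3=87/5; velocities now: v0=0 v1=-3 v2=2 v3=4
Collision at t=13/3: particles 0 and 1 swap velocities; positions: p0=5 p1=5 p2=56/3 p3=85/3; velocities now: v0=-3 v1=0 v2=2 v3=4

Answer: 2,3 1,2 0,1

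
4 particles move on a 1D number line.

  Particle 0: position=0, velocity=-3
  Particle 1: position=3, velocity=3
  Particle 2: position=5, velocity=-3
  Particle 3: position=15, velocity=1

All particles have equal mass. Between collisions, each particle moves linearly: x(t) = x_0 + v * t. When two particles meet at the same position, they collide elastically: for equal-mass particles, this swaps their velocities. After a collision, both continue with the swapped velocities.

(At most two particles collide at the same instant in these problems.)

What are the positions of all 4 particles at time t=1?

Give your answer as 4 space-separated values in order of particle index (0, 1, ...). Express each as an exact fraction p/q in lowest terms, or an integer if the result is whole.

Answer: -3 2 6 16

Derivation:
Collision at t=1/3: particles 1 and 2 swap velocities; positions: p0=-1 p1=4 p2=4 p3=46/3; velocities now: v0=-3 v1=-3 v2=3 v3=1
Advance to t=1 (no further collisions before then); velocities: v0=-3 v1=-3 v2=3 v3=1; positions = -3 2 6 16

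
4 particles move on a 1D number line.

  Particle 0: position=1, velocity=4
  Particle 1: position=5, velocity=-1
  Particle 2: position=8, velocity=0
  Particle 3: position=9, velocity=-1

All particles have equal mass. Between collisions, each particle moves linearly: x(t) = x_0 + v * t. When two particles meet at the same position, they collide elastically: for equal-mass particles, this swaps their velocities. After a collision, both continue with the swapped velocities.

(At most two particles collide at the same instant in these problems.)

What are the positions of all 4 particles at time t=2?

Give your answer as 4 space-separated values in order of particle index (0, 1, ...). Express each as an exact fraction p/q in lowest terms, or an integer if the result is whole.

Answer: 3 7 8 9

Derivation:
Collision at t=4/5: particles 0 and 1 swap velocities; positions: p0=21/5 p1=21/5 p2=8 p3=41/5; velocities now: v0=-1 v1=4 v2=0 v3=-1
Collision at t=1: particles 2 and 3 swap velocities; positions: p0=4 p1=5 p2=8 p3=8; velocities now: v0=-1 v1=4 v2=-1 v3=0
Collision at t=8/5: particles 1 and 2 swap velocities; positions: p0=17/5 p1=37/5 p2=37/5 p3=8; velocities now: v0=-1 v1=-1 v2=4 v3=0
Collision at t=7/4: particles 2 and 3 swap velocities; positions: p0=13/4 p1=29/4 p2=8 p3=8; velocities now: v0=-1 v1=-1 v2=0 v3=4
Advance to t=2 (no further collisions before then); velocities: v0=-1 v1=-1 v2=0 v3=4; positions = 3 7 8 9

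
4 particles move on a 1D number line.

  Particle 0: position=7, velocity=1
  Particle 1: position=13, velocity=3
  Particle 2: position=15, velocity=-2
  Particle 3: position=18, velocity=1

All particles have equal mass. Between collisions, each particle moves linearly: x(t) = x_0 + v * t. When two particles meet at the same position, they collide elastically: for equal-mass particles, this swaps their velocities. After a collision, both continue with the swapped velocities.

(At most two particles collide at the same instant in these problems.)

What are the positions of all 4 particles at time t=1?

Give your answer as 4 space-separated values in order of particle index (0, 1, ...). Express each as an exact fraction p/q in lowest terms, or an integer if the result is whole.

Answer: 8 13 16 19

Derivation:
Collision at t=2/5: particles 1 and 2 swap velocities; positions: p0=37/5 p1=71/5 p2=71/5 p3=92/5; velocities now: v0=1 v1=-2 v2=3 v3=1
Advance to t=1 (no further collisions before then); velocities: v0=1 v1=-2 v2=3 v3=1; positions = 8 13 16 19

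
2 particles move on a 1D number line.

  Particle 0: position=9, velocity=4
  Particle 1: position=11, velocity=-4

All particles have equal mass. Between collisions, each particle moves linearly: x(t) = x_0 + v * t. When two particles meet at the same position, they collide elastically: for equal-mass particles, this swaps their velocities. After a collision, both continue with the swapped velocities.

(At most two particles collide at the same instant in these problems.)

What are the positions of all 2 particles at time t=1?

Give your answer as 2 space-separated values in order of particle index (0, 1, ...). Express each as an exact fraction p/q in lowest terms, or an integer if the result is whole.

Answer: 7 13

Derivation:
Collision at t=1/4: particles 0 and 1 swap velocities; positions: p0=10 p1=10; velocities now: v0=-4 v1=4
Advance to t=1 (no further collisions before then); velocities: v0=-4 v1=4; positions = 7 13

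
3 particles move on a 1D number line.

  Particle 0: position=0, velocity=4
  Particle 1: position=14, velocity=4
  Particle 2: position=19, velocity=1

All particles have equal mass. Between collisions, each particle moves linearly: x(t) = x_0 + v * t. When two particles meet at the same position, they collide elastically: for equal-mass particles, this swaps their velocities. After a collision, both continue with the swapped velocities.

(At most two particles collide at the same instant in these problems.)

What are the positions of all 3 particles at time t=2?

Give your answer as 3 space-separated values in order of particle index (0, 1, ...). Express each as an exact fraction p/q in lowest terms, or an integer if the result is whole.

Collision at t=5/3: particles 1 and 2 swap velocities; positions: p0=20/3 p1=62/3 p2=62/3; velocities now: v0=4 v1=1 v2=4
Advance to t=2 (no further collisions before then); velocities: v0=4 v1=1 v2=4; positions = 8 21 22

Answer: 8 21 22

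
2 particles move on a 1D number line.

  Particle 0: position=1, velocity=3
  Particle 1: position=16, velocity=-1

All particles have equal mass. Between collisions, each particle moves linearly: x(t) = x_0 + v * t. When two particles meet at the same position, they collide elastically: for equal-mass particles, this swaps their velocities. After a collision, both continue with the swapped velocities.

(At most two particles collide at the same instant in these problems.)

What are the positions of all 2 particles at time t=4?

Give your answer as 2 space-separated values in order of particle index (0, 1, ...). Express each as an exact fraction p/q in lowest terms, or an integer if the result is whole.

Collision at t=15/4: particles 0 and 1 swap velocities; positions: p0=49/4 p1=49/4; velocities now: v0=-1 v1=3
Advance to t=4 (no further collisions before then); velocities: v0=-1 v1=3; positions = 12 13

Answer: 12 13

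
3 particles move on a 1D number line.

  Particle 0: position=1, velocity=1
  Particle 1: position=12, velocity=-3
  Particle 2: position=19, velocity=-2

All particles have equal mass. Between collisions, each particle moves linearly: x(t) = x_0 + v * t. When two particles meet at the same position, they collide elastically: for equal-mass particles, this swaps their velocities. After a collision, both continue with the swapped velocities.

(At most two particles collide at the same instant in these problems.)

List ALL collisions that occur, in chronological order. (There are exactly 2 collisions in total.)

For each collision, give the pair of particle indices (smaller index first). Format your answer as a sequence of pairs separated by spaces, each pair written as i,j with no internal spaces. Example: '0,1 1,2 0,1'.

Collision at t=11/4: particles 0 and 1 swap velocities; positions: p0=15/4 p1=15/4 p2=27/2; velocities now: v0=-3 v1=1 v2=-2
Collision at t=6: particles 1 and 2 swap velocities; positions: p0=-6 p1=7 p2=7; velocities now: v0=-3 v1=-2 v2=1

Answer: 0,1 1,2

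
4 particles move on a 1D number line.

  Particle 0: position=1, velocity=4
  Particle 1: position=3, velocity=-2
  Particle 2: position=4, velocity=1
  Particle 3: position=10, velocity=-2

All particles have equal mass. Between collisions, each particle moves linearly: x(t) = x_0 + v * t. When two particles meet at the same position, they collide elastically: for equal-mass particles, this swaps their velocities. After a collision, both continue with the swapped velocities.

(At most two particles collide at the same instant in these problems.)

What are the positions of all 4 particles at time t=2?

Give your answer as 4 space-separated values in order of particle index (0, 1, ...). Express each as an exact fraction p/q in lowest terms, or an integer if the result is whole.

Collision at t=1/3: particles 0 and 1 swap velocities; positions: p0=7/3 p1=7/3 p2=13/3 p3=28/3; velocities now: v0=-2 v1=4 v2=1 v3=-2
Collision at t=1: particles 1 and 2 swap velocities; positions: p0=1 p1=5 p2=5 p3=8; velocities now: v0=-2 v1=1 v2=4 v3=-2
Collision at t=3/2: particles 2 and 3 swap velocities; positions: p0=0 p1=11/2 p2=7 p3=7; velocities now: v0=-2 v1=1 v2=-2 v3=4
Collision at t=2: particles 1 and 2 swap velocities; positions: p0=-1 p1=6 p2=6 p3=9; velocities now: v0=-2 v1=-2 v2=1 v3=4
Advance to t=2 (no further collisions before then); velocities: v0=-2 v1=-2 v2=1 v3=4; positions = -1 6 6 9

Answer: -1 6 6 9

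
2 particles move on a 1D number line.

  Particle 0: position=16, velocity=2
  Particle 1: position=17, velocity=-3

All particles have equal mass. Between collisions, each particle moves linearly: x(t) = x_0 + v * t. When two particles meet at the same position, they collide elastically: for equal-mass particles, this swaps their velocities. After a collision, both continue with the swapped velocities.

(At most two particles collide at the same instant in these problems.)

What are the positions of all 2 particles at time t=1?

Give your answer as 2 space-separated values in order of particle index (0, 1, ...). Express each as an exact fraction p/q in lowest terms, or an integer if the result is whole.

Collision at t=1/5: particles 0 and 1 swap velocities; positions: p0=82/5 p1=82/5; velocities now: v0=-3 v1=2
Advance to t=1 (no further collisions before then); velocities: v0=-3 v1=2; positions = 14 18

Answer: 14 18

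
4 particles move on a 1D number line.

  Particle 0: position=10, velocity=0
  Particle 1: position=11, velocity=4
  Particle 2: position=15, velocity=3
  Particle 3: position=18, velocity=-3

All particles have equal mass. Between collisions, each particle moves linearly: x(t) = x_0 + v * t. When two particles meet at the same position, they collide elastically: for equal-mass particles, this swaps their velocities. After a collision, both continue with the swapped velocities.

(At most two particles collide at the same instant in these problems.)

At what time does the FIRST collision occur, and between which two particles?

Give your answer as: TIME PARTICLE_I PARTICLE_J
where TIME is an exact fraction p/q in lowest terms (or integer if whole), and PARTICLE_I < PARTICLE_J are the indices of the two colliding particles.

Answer: 1/2 2 3

Derivation:
Pair (0,1): pos 10,11 vel 0,4 -> not approaching (rel speed -4 <= 0)
Pair (1,2): pos 11,15 vel 4,3 -> gap=4, closing at 1/unit, collide at t=4
Pair (2,3): pos 15,18 vel 3,-3 -> gap=3, closing at 6/unit, collide at t=1/2
Earliest collision: t=1/2 between 2 and 3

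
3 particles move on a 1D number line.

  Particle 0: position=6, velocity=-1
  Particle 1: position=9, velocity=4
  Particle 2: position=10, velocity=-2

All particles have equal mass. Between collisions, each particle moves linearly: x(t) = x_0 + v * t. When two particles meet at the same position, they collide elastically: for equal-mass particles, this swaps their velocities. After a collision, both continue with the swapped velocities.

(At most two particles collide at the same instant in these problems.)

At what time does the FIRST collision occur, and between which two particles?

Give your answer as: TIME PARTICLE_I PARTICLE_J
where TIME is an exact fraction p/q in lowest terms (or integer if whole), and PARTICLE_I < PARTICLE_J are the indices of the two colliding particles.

Answer: 1/6 1 2

Derivation:
Pair (0,1): pos 6,9 vel -1,4 -> not approaching (rel speed -5 <= 0)
Pair (1,2): pos 9,10 vel 4,-2 -> gap=1, closing at 6/unit, collide at t=1/6
Earliest collision: t=1/6 between 1 and 2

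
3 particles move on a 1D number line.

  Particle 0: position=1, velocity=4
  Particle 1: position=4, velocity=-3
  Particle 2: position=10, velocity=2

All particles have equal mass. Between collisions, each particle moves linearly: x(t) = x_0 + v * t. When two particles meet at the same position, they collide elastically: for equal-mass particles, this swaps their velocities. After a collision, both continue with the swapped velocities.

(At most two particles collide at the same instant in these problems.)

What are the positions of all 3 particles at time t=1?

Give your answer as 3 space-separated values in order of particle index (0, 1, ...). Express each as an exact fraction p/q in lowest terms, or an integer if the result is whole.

Collision at t=3/7: particles 0 and 1 swap velocities; positions: p0=19/7 p1=19/7 p2=76/7; velocities now: v0=-3 v1=4 v2=2
Advance to t=1 (no further collisions before then); velocities: v0=-3 v1=4 v2=2; positions = 1 5 12

Answer: 1 5 12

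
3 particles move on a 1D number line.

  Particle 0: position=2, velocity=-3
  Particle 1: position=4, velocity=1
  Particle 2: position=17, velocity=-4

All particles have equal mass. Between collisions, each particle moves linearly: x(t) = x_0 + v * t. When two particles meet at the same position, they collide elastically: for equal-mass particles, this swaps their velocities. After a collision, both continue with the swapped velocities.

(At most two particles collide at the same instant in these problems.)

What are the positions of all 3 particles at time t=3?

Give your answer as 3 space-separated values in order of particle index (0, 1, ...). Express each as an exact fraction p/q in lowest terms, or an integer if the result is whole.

Collision at t=13/5: particles 1 and 2 swap velocities; positions: p0=-29/5 p1=33/5 p2=33/5; velocities now: v0=-3 v1=-4 v2=1
Advance to t=3 (no further collisions before then); velocities: v0=-3 v1=-4 v2=1; positions = -7 5 7

Answer: -7 5 7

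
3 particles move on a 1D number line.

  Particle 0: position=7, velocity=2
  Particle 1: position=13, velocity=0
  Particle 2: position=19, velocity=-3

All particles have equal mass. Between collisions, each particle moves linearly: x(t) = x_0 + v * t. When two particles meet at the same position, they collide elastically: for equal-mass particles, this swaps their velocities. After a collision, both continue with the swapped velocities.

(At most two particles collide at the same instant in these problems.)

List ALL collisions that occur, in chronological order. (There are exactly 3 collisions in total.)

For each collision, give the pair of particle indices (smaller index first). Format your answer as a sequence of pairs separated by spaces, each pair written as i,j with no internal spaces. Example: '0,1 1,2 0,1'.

Collision at t=2: particles 1 and 2 swap velocities; positions: p0=11 p1=13 p2=13; velocities now: v0=2 v1=-3 v2=0
Collision at t=12/5: particles 0 and 1 swap velocities; positions: p0=59/5 p1=59/5 p2=13; velocities now: v0=-3 v1=2 v2=0
Collision at t=3: particles 1 and 2 swap velocities; positions: p0=10 p1=13 p2=13; velocities now: v0=-3 v1=0 v2=2

Answer: 1,2 0,1 1,2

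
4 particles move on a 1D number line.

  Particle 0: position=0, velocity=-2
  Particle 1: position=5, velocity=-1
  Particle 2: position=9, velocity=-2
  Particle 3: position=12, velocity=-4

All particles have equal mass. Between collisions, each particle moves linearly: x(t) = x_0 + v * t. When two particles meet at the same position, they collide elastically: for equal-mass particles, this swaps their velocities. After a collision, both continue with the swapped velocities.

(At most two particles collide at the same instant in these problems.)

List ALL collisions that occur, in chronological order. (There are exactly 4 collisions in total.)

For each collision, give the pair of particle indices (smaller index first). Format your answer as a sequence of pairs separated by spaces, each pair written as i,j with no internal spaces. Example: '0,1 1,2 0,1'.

Collision at t=3/2: particles 2 and 3 swap velocities; positions: p0=-3 p1=7/2 p2=6 p3=6; velocities now: v0=-2 v1=-1 v2=-4 v3=-2
Collision at t=7/3: particles 1 and 2 swap velocities; positions: p0=-14/3 p1=8/3 p2=8/3 p3=13/3; velocities now: v0=-2 v1=-4 v2=-1 v3=-2
Collision at t=4: particles 2 and 3 swap velocities; positions: p0=-8 p1=-4 p2=1 p3=1; velocities now: v0=-2 v1=-4 v2=-2 v3=-1
Collision at t=6: particles 0 and 1 swap velocities; positions: p0=-12 p1=-12 p2=-3 p3=-1; velocities now: v0=-4 v1=-2 v2=-2 v3=-1

Answer: 2,3 1,2 2,3 0,1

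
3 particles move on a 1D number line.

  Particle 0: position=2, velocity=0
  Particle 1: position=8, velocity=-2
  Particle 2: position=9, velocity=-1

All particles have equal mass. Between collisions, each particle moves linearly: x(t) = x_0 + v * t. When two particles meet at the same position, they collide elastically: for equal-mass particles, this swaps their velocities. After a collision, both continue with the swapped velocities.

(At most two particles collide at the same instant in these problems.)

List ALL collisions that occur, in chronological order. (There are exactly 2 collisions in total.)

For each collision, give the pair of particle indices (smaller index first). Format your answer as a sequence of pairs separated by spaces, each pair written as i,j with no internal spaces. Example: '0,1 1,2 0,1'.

Answer: 0,1 1,2

Derivation:
Collision at t=3: particles 0 and 1 swap velocities; positions: p0=2 p1=2 p2=6; velocities now: v0=-2 v1=0 v2=-1
Collision at t=7: particles 1 and 2 swap velocities; positions: p0=-6 p1=2 p2=2; velocities now: v0=-2 v1=-1 v2=0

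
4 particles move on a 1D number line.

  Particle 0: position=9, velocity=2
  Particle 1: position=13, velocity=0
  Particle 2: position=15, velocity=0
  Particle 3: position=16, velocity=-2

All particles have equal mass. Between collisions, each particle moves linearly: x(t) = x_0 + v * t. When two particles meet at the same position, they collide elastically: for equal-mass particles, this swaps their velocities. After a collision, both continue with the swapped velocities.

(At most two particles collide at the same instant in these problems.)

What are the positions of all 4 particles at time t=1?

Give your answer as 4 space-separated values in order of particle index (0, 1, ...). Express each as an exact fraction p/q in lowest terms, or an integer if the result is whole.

Collision at t=1/2: particles 2 and 3 swap velocities; positions: p0=10 p1=13 p2=15 p3=15; velocities now: v0=2 v1=0 v2=-2 v3=0
Advance to t=1 (no further collisions before then); velocities: v0=2 v1=0 v2=-2 v3=0; positions = 11 13 14 15

Answer: 11 13 14 15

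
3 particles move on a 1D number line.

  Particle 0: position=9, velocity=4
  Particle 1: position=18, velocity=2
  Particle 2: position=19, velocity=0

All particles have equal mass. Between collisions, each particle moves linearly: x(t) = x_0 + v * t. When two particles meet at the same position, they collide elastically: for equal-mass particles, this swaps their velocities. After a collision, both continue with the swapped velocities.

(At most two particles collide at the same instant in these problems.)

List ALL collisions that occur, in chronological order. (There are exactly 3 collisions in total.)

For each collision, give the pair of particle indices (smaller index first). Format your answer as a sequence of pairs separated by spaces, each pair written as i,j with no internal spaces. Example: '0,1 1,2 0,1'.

Collision at t=1/2: particles 1 and 2 swap velocities; positions: p0=11 p1=19 p2=19; velocities now: v0=4 v1=0 v2=2
Collision at t=5/2: particles 0 and 1 swap velocities; positions: p0=19 p1=19 p2=23; velocities now: v0=0 v1=4 v2=2
Collision at t=9/2: particles 1 and 2 swap velocities; positions: p0=19 p1=27 p2=27; velocities now: v0=0 v1=2 v2=4

Answer: 1,2 0,1 1,2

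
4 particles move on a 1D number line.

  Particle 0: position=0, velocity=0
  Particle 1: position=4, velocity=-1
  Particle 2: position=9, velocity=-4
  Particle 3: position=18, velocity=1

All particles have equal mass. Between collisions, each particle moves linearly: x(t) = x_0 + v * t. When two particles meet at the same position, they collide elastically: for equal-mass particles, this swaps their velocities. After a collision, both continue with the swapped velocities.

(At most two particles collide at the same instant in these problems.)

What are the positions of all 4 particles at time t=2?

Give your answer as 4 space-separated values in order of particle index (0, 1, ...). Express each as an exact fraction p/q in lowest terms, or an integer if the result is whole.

Answer: 0 1 2 20

Derivation:
Collision at t=5/3: particles 1 and 2 swap velocities; positions: p0=0 p1=7/3 p2=7/3 p3=59/3; velocities now: v0=0 v1=-4 v2=-1 v3=1
Advance to t=2 (no further collisions before then); velocities: v0=0 v1=-4 v2=-1 v3=1; positions = 0 1 2 20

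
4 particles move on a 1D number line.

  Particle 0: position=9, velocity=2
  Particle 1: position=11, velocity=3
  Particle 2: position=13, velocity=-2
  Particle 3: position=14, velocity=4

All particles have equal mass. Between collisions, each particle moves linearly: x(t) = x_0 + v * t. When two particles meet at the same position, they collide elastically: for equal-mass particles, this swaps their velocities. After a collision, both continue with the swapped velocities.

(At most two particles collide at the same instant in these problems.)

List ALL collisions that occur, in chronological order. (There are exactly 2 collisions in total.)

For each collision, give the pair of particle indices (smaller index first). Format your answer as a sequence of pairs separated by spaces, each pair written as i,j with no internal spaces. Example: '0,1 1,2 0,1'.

Collision at t=2/5: particles 1 and 2 swap velocities; positions: p0=49/5 p1=61/5 p2=61/5 p3=78/5; velocities now: v0=2 v1=-2 v2=3 v3=4
Collision at t=1: particles 0 and 1 swap velocities; positions: p0=11 p1=11 p2=14 p3=18; velocities now: v0=-2 v1=2 v2=3 v3=4

Answer: 1,2 0,1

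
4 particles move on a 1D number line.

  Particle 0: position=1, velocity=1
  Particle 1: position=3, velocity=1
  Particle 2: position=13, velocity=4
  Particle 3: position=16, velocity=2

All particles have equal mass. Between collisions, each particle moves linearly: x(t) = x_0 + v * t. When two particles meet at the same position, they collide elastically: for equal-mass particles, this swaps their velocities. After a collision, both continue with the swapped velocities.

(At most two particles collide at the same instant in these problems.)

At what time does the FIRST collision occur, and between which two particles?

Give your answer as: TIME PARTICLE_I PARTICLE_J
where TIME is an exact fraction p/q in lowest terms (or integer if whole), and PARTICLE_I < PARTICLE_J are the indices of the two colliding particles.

Pair (0,1): pos 1,3 vel 1,1 -> not approaching (rel speed 0 <= 0)
Pair (1,2): pos 3,13 vel 1,4 -> not approaching (rel speed -3 <= 0)
Pair (2,3): pos 13,16 vel 4,2 -> gap=3, closing at 2/unit, collide at t=3/2
Earliest collision: t=3/2 between 2 and 3

Answer: 3/2 2 3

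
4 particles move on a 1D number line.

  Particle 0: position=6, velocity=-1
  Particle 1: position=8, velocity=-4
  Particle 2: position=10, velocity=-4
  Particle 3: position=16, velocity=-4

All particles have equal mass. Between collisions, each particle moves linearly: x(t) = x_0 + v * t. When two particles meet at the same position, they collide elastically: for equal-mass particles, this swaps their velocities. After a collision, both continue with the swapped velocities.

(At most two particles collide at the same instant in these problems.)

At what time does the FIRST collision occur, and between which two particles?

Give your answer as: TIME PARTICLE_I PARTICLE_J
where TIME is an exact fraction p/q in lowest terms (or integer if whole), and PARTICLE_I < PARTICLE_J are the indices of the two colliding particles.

Pair (0,1): pos 6,8 vel -1,-4 -> gap=2, closing at 3/unit, collide at t=2/3
Pair (1,2): pos 8,10 vel -4,-4 -> not approaching (rel speed 0 <= 0)
Pair (2,3): pos 10,16 vel -4,-4 -> not approaching (rel speed 0 <= 0)
Earliest collision: t=2/3 between 0 and 1

Answer: 2/3 0 1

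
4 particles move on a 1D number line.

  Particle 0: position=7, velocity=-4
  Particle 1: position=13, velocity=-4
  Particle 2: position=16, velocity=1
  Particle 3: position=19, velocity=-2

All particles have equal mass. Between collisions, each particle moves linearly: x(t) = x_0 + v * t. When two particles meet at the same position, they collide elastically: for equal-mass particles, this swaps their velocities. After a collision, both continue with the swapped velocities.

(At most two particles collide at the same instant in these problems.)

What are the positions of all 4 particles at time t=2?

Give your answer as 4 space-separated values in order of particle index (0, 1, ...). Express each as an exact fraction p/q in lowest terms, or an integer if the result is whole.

Answer: -1 5 15 18

Derivation:
Collision at t=1: particles 2 and 3 swap velocities; positions: p0=3 p1=9 p2=17 p3=17; velocities now: v0=-4 v1=-4 v2=-2 v3=1
Advance to t=2 (no further collisions before then); velocities: v0=-4 v1=-4 v2=-2 v3=1; positions = -1 5 15 18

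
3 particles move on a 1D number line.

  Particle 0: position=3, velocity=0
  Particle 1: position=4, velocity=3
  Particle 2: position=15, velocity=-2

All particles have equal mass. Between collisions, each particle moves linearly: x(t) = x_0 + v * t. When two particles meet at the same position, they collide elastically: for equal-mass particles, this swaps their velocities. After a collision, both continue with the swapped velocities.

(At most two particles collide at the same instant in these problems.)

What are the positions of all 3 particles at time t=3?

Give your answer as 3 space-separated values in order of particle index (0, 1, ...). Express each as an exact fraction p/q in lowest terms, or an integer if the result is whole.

Collision at t=11/5: particles 1 and 2 swap velocities; positions: p0=3 p1=53/5 p2=53/5; velocities now: v0=0 v1=-2 v2=3
Advance to t=3 (no further collisions before then); velocities: v0=0 v1=-2 v2=3; positions = 3 9 13

Answer: 3 9 13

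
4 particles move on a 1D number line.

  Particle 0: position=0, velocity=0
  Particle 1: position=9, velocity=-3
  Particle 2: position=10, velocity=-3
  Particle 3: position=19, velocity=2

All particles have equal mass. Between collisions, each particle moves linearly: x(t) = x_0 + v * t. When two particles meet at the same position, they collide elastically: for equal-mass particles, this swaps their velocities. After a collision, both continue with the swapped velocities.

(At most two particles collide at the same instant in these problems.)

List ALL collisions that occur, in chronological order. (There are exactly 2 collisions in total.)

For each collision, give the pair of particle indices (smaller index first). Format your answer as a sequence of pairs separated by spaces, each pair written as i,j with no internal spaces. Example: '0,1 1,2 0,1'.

Answer: 0,1 1,2

Derivation:
Collision at t=3: particles 0 and 1 swap velocities; positions: p0=0 p1=0 p2=1 p3=25; velocities now: v0=-3 v1=0 v2=-3 v3=2
Collision at t=10/3: particles 1 and 2 swap velocities; positions: p0=-1 p1=0 p2=0 p3=77/3; velocities now: v0=-3 v1=-3 v2=0 v3=2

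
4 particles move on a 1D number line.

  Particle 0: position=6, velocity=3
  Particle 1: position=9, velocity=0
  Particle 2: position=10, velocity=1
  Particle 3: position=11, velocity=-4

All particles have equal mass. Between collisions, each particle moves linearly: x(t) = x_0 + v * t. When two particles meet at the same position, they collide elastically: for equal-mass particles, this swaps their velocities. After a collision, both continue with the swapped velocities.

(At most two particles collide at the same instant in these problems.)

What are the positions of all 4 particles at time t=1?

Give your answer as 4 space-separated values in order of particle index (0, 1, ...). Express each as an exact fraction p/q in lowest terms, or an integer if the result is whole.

Answer: 7 9 9 11

Derivation:
Collision at t=1/5: particles 2 and 3 swap velocities; positions: p0=33/5 p1=9 p2=51/5 p3=51/5; velocities now: v0=3 v1=0 v2=-4 v3=1
Collision at t=1/2: particles 1 and 2 swap velocities; positions: p0=15/2 p1=9 p2=9 p3=21/2; velocities now: v0=3 v1=-4 v2=0 v3=1
Collision at t=5/7: particles 0 and 1 swap velocities; positions: p0=57/7 p1=57/7 p2=9 p3=75/7; velocities now: v0=-4 v1=3 v2=0 v3=1
Collision at t=1: particles 1 and 2 swap velocities; positions: p0=7 p1=9 p2=9 p3=11; velocities now: v0=-4 v1=0 v2=3 v3=1
Advance to t=1 (no further collisions before then); velocities: v0=-4 v1=0 v2=3 v3=1; positions = 7 9 9 11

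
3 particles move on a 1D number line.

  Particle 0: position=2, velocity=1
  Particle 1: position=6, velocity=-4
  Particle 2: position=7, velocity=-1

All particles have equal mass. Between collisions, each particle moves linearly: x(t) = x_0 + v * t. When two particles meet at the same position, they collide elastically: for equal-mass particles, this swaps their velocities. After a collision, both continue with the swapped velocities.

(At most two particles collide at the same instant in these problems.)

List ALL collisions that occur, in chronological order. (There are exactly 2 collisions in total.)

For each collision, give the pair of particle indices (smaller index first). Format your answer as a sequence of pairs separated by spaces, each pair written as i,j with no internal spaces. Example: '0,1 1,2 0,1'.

Answer: 0,1 1,2

Derivation:
Collision at t=4/5: particles 0 and 1 swap velocities; positions: p0=14/5 p1=14/5 p2=31/5; velocities now: v0=-4 v1=1 v2=-1
Collision at t=5/2: particles 1 and 2 swap velocities; positions: p0=-4 p1=9/2 p2=9/2; velocities now: v0=-4 v1=-1 v2=1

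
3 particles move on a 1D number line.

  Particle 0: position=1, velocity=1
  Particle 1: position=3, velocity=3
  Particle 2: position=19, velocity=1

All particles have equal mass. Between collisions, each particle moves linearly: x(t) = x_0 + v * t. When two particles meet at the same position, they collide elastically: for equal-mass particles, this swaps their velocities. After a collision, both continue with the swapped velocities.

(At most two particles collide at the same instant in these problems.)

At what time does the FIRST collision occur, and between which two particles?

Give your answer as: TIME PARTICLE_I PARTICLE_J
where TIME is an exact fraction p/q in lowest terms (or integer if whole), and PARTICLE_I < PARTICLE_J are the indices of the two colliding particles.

Pair (0,1): pos 1,3 vel 1,3 -> not approaching (rel speed -2 <= 0)
Pair (1,2): pos 3,19 vel 3,1 -> gap=16, closing at 2/unit, collide at t=8
Earliest collision: t=8 between 1 and 2

Answer: 8 1 2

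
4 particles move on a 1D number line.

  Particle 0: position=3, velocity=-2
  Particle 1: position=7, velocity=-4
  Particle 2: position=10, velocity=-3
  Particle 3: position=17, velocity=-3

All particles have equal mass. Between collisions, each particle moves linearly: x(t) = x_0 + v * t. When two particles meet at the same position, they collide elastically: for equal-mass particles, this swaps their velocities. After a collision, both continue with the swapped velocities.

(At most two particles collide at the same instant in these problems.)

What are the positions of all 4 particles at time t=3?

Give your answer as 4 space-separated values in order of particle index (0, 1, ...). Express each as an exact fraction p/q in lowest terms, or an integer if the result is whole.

Answer: -5 -3 1 8

Derivation:
Collision at t=2: particles 0 and 1 swap velocities; positions: p0=-1 p1=-1 p2=4 p3=11; velocities now: v0=-4 v1=-2 v2=-3 v3=-3
Advance to t=3 (no further collisions before then); velocities: v0=-4 v1=-2 v2=-3 v3=-3; positions = -5 -3 1 8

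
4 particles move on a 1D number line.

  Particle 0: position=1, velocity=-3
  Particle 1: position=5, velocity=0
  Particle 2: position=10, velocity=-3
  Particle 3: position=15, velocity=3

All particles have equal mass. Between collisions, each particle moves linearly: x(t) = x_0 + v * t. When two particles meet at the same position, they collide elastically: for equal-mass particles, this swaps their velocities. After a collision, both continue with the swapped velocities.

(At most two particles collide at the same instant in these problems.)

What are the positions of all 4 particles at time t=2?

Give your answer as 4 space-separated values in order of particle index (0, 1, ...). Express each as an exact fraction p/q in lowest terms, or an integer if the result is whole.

Answer: -5 4 5 21

Derivation:
Collision at t=5/3: particles 1 and 2 swap velocities; positions: p0=-4 p1=5 p2=5 p3=20; velocities now: v0=-3 v1=-3 v2=0 v3=3
Advance to t=2 (no further collisions before then); velocities: v0=-3 v1=-3 v2=0 v3=3; positions = -5 4 5 21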